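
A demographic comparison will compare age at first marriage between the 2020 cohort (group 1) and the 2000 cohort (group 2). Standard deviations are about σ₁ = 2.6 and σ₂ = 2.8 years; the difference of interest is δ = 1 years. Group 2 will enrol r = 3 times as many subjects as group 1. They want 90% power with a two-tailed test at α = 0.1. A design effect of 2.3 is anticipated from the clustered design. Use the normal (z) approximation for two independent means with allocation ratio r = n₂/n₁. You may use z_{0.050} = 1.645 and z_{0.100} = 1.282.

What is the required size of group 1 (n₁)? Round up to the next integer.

n₁ = (z_{α/2} + z_β)² · (σ₁² + σ₂²/r) / δ²
   = (1.645 + 1.282)² · (2.6² + 2.8²/3) / 1²
   = 8.5673 · (6.76 + 2.6133) / 1
   = 8.5673 · 9.3733 / 1
   = 80.30
Design effect: 2.3 × 80.30 = 184.70.
Round up → n₁ = 185; n₂ = r·n₁ = 3 × 185 = 555.

n₁ = 185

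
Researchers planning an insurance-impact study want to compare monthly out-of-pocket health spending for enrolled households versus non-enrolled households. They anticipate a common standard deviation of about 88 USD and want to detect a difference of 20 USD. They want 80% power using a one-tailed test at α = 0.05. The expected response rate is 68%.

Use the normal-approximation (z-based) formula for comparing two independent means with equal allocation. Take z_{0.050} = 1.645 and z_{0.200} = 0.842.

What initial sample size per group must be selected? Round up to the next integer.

n = (z_α + z_β)² · (σ₁² + σ₂²) / δ²
  = (1.645 + 0.842)² · (2·88² = 15488) / 20²
  = 6.1852 · 15488 / 400
  = 239.49
Adjust for 68% response: 239.49 / 0.68 = 352.19.
Round up → n = 353 per group.

n = 353 per group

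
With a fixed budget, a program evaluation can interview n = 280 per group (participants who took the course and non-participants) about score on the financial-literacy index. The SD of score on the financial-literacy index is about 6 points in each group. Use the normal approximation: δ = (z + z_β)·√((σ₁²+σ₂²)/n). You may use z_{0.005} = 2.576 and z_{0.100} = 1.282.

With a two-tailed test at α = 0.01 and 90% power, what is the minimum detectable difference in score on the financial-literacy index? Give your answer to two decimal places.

Minimum detectable difference ≈ 1.96 points

δ = (z_{α/2} + z_β) · √((σ₁²+σ₂²)/n)
  = (2.576 + 1.282) · √(72/280)
  = 3.858 · √0.25714
  = 3.858 · 0.5071
  = 1.9564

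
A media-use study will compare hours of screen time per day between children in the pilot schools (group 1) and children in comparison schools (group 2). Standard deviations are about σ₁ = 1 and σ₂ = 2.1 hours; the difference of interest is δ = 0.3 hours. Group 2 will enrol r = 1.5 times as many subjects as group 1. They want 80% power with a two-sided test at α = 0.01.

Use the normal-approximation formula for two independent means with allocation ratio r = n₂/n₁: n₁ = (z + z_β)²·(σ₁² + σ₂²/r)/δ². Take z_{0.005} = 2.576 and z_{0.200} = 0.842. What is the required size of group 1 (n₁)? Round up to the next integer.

n₁ = (z_{α/2} + z_β)² · (σ₁² + σ₂²/r) / δ²
   = (2.576 + 0.842)² · (1² + 2.1²/1.5) / 0.3²
   = 11.6827 · (1 + 2.94) / 0.09
   = 11.6827 · 3.94 / 0.09
   = 511.44
Round up → n₁ = 512; n₂ = r·n₁ = 1.5 × 512 = 768.

n₁ = 512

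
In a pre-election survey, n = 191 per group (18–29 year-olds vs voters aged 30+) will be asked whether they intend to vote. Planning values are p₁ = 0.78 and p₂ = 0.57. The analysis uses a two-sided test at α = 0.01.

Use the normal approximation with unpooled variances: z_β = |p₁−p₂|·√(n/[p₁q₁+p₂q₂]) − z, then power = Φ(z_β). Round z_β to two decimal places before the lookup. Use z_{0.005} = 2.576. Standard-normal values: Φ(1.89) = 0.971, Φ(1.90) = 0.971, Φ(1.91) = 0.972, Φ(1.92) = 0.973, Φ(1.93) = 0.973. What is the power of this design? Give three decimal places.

Power ≈ 0.973

z_β = |p₁−p₂|·√(n/[p₁q₁+p₂q₂]) − z_{α/2}
    = 0.21 · √(191/0.4167) − 2.576
    = 0.21 · 21.4094 − 2.576
    = 4.4960 − 2.576 = 1.9200 → 1.92
Power = Φ(1.92) = 0.973.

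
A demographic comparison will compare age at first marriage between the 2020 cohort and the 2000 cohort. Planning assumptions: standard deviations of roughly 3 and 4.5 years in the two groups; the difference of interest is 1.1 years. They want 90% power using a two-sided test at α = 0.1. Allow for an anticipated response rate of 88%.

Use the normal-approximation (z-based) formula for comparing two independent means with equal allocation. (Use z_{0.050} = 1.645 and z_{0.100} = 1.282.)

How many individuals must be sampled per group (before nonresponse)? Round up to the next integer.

n = 236 per group

n = (z_{α/2} + z_β)² · (σ₁² + σ₂²) / δ²
  = (1.645 + 1.282)² · (3² + 4.5² = 29.25) / 1.1²
  = 8.5673 · 29.25 / 1.21
  = 207.10
Adjust for 88% response: 207.10 / 0.88 = 235.34.
Round up → n = 236 per group.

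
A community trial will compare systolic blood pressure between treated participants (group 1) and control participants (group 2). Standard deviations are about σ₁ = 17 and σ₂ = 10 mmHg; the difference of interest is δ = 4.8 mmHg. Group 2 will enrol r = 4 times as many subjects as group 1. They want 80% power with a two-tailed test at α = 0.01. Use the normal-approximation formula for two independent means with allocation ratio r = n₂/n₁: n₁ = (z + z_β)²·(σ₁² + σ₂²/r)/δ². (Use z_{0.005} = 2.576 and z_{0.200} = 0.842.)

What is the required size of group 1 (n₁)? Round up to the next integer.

n₁ = (z_{α/2} + z_β)² · (σ₁² + σ₂²/r) / δ²
   = (2.576 + 0.842)² · (17² + 10²/4) / 4.8²
   = 11.6827 · (289 + 25) / 23.04
   = 11.6827 · 314 / 23.04
   = 159.22
Round up → n₁ = 160; n₂ = r·n₁ = 4 × 160 = 640.

n₁ = 160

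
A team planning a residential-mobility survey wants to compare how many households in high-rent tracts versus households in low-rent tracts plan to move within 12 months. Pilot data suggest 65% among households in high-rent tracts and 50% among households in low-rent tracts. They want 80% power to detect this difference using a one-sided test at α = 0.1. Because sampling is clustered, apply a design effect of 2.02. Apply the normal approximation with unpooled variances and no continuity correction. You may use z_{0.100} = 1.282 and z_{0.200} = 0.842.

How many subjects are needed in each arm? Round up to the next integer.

n = 194 per group

n = (z_α + z_β)² · [p₁(1−p₁) + p₂(1−p₂)] / (p₁ − p₂)²
  = (1.282 + 0.842)² · (0.65·0.35 + 0.50·0.50) / (0.15)²
  = (2.124)² · (0.2275 + 0.2500) / 0.0225
  = 4.5114 · 0.4775 / 0.0225
  = 95.74
Design effect: 2.02 × 95.74 = 193.40.
Round up → n = 194 per group.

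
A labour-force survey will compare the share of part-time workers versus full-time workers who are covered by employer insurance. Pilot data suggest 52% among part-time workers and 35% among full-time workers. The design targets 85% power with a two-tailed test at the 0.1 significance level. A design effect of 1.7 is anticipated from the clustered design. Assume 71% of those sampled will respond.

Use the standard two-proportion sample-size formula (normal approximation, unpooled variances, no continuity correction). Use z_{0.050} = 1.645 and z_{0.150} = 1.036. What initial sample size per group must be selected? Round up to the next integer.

n = 285 per group

n = (z_{α/2} + z_β)² · [p₁(1−p₁) + p₂(1−p₂)] / (p₁ − p₂)²
  = (1.645 + 1.036)² · (0.52·0.48 + 0.35·0.65) / (0.17)²
  = (2.681)² · (0.2496 + 0.2275) / 0.0289
  = 7.1878 · 0.4771 / 0.0289
  = 118.66
Design effect: 1.7 × 118.66 = 201.72.
Adjust for 71% response: 201.72 / 0.71 = 284.12.
Round up → n = 285 per group.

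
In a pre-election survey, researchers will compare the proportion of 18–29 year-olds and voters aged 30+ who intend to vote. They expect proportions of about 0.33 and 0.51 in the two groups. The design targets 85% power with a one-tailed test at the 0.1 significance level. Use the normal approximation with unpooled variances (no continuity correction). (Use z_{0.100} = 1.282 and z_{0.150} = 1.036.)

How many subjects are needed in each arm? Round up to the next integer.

n = 79 per group

n = (z_α + z_β)² · [p₁(1−p₁) + p₂(1−p₂)] / (p₁ − p₂)²
  = (1.282 + 1.036)² · (0.33·0.67 + 0.51·0.49) / (-0.18)²
  = (2.318)² · (0.2211 + 0.2499) / 0.0324
  = 5.3731 · 0.4710 / 0.0324
  = 78.11
Round up → n = 79 per group.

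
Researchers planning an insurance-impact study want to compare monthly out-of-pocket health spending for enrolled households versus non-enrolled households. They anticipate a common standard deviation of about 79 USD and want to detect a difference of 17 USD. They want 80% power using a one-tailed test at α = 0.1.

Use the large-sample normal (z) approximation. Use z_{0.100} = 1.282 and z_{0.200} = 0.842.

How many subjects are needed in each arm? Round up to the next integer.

n = 195 per group

n = (z_α + z_β)² · (σ₁² + σ₂²) / δ²
  = (1.282 + 0.842)² · (2·79² = 12482) / 17²
  = 4.5114 · 12482 / 289
  = 194.85
Round up → n = 195 per group.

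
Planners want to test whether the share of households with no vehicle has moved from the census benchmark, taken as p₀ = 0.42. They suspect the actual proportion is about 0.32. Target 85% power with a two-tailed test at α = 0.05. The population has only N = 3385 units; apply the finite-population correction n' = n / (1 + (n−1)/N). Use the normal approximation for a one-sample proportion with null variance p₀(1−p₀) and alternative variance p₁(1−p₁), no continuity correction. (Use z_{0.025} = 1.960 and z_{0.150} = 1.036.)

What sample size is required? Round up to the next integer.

n = [z_{α/2}·√(p₀q₀) + z_β·√(p₁q₁)]² / (p₁ − p₀)²
  = [1.960·√(0.42·0.58) + 1.036·√(0.32·0.68)]² / (-0.10)²
  = [1.960·0.4936 + 1.036·0.4665]² / 0.0100
  = [1.4506]² / 0.0100
  = 210.44
Finite-population correction (N = 3385): 210.44 / (1 + (210.44 − 1)/3385) = 198.18.
Round up → n = 199.

n = 199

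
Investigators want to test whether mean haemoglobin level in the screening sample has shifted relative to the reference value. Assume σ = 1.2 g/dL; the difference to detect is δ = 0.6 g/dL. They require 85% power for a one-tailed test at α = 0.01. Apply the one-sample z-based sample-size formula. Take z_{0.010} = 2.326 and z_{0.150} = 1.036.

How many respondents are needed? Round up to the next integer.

n = 46

n = (z_α + z_β)² · σ² / δ²
  = (2.326 + 1.036)² · 1.2² / 0.6²
  = 11.3030 · 1.44 / 0.36
  = 45.21
Round up → n = 46.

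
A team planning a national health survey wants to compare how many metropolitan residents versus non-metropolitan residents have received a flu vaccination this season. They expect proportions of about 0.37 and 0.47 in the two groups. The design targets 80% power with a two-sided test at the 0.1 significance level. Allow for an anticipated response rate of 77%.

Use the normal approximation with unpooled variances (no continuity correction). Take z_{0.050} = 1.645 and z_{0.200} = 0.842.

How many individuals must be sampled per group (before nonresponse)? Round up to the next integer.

n = 388 per group

n = (z_{α/2} + z_β)² · [p₁(1−p₁) + p₂(1−p₂)] / (p₁ − p₂)²
  = (1.645 + 0.842)² · (0.37·0.63 + 0.47·0.53) / (-0.10)²
  = (2.487)² · (0.2331 + 0.2491) / 0.0100
  = 6.1852 · 0.4822 / 0.0100
  = 298.25
Adjust for 77% response: 298.25 / 0.77 = 387.34.
Round up → n = 388 per group.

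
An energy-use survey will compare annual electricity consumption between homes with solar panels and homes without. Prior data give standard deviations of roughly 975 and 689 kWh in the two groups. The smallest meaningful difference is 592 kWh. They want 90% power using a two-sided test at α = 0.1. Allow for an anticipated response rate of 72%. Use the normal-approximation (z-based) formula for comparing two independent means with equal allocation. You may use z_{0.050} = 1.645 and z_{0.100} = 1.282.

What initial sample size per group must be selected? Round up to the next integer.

n = (z_{α/2} + z_β)² · (σ₁² + σ₂²) / δ²
  = (1.645 + 1.282)² · (975² + 689² = 1425346) / 592²
  = 8.5673 · 1425346 / 350464
  = 34.84
Adjust for 72% response: 34.84 / 0.72 = 48.39.
Round up → n = 49 per group.

n = 49 per group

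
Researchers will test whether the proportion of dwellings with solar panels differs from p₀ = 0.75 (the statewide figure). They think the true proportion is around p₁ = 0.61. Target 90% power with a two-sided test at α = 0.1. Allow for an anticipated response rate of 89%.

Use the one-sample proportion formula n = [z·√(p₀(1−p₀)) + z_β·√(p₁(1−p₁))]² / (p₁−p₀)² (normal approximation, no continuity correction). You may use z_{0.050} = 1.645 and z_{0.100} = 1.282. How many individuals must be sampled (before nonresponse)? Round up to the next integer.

n = [z_{α/2}·√(p₀q₀) + z_β·√(p₁q₁)]² / (p₁ − p₀)²
  = [1.645·√(0.75·0.25) + 1.282·√(0.61·0.39)]² / (-0.14)²
  = [1.645·0.4330 + 1.282·0.4877]² / 0.0196
  = [1.3376]² / 0.0196
  = 91.28
Adjust for 89% response: 91.28 / 0.89 = 102.57.
Round up → n = 103.

n = 103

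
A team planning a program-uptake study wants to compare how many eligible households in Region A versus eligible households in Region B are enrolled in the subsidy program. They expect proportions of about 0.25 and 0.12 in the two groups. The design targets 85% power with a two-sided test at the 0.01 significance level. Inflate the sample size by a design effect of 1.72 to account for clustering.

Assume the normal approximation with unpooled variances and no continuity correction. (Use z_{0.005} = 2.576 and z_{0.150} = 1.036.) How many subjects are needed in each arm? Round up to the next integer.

n = 390 per group

n = (z_{α/2} + z_β)² · [p₁(1−p₁) + p₂(1−p₂)] / (p₁ − p₂)²
  = (2.576 + 1.036)² · (0.25·0.75 + 0.12·0.88) / (0.13)²
  = (3.612)² · (0.1875 + 0.1056) / 0.0169
  = 13.0465 · 0.2931 / 0.0169
  = 226.27
Design effect: 1.72 × 226.27 = 389.18.
Round up → n = 390 per group.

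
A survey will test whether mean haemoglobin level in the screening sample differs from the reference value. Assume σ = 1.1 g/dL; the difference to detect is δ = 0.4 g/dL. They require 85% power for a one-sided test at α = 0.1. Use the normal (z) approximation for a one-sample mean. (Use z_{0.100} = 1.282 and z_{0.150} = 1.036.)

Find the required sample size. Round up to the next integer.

n = (z_α + z_β)² · σ² / δ²
  = (1.282 + 1.036)² · 1.1² / 0.4²
  = 5.3731 · 1.21 / 0.16
  = 40.63
Round up → n = 41.

n = 41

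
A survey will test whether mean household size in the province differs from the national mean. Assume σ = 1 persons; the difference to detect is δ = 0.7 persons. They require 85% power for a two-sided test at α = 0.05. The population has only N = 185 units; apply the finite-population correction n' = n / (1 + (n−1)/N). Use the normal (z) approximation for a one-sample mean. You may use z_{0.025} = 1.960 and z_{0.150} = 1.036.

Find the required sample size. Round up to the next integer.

n = 17

n = (z_{α/2} + z_β)² · σ² / δ²
  = (1.960 + 1.036)² · 1² / 0.7²
  = 8.9760 · 1 / 0.49
  = 18.32
Finite-population correction (N = 185): 18.32 / (1 + (18.32 − 1)/185) = 16.75.
Round up → n = 17.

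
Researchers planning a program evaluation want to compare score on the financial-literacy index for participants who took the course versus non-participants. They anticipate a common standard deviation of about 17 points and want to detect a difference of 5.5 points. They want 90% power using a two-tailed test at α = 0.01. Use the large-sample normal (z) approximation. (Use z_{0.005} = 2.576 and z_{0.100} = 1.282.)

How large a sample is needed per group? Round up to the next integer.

n = 285 per group

n = (z_{α/2} + z_β)² · (σ₁² + σ₂²) / δ²
  = (2.576 + 1.282)² · (2·17² = 578) / 5.5²
  = 14.8842 · 578 / 30.25
  = 284.40
Round up → n = 285 per group.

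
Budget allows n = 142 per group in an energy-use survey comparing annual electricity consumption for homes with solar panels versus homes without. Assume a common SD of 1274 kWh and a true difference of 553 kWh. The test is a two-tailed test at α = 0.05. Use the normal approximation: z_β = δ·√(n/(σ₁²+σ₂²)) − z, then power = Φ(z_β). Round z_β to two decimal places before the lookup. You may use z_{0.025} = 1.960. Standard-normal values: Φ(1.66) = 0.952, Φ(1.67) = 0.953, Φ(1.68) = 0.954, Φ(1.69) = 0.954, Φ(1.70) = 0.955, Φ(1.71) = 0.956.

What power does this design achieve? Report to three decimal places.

z_β = δ·√(n/(σ₁²+σ₂²)) − z_{α/2}
    = 553 · √(142/3246152) − 1.960
    = 553 · 0.00661 − 1.960
    = 3.6575 − 1.960 = 1.6975 → 1.70
Power = Φ(1.70) = 0.955.

Power ≈ 0.955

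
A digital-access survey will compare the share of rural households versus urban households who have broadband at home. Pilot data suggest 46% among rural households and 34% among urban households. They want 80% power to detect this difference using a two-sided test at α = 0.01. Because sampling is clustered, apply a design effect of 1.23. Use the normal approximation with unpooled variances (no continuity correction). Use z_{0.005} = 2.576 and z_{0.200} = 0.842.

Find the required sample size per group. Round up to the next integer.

n = (z_{α/2} + z_β)² · [p₁(1−p₁) + p₂(1−p₂)] / (p₁ − p₂)²
  = (2.576 + 0.842)² · (0.46·0.54 + 0.34·0.66) / (0.12)²
  = (3.418)² · (0.2484 + 0.2244) / 0.0144
  = 11.6827 · 0.4728 / 0.0144
  = 383.58
Design effect: 1.23 × 383.58 = 471.81.
Round up → n = 472 per group.

n = 472 per group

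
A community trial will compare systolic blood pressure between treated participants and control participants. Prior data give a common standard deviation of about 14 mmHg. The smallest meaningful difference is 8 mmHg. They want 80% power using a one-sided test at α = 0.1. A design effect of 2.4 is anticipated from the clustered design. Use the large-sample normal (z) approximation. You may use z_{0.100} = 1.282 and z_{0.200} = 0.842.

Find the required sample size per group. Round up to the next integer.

n = 67 per group

n = (z_α + z_β)² · (σ₁² + σ₂²) / δ²
  = (1.282 + 0.842)² · (2·14² = 392) / 8²
  = 4.5114 · 392 / 64
  = 27.63
Design effect: 2.4 × 27.63 = 66.32.
Round up → n = 67 per group.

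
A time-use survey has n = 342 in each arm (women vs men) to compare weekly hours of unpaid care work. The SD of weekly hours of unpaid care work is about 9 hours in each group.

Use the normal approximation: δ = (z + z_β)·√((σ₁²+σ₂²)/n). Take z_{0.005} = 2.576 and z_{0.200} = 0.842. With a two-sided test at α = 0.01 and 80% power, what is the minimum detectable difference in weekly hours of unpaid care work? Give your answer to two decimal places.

Minimum detectable difference ≈ 2.35 hours

δ = (z_{α/2} + z_β) · √((σ₁²+σ₂²)/n)
  = (2.576 + 0.842) · √(162/342)
  = 3.418 · √0.47368
  = 3.418 · 0.6882
  = 2.3524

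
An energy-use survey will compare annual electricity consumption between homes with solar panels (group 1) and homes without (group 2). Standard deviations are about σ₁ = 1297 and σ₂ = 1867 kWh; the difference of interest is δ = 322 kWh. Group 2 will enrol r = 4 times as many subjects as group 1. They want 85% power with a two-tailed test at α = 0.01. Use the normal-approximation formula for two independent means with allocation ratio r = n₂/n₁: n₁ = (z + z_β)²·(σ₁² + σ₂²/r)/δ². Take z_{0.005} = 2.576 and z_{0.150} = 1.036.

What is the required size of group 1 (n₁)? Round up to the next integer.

n₁ = 322

n₁ = (z_{α/2} + z_β)² · (σ₁² + σ₂²/r) / δ²
   = (2.576 + 1.036)² · (1297² + 1867²/4) / 322²
   = 13.0465 · (1682209 + 871422.2) / 103684
   = 13.0465 · 2553631.2 / 103684
   = 321.32
Round up → n₁ = 322; n₂ = r·n₁ = 4 × 322 = 1288.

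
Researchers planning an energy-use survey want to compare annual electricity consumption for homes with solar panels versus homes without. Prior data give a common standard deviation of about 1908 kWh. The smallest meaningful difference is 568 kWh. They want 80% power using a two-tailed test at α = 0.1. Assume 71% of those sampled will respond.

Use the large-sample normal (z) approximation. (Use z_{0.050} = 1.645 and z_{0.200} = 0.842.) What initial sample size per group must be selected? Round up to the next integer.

n = (z_{α/2} + z_β)² · (σ₁² + σ₂²) / δ²
  = (1.645 + 0.842)² · (2·1908² = 7280928) / 568²
  = 6.1852 · 7280928 / 322624
  = 139.59
Adjust for 71% response: 139.59 / 0.71 = 196.60.
Round up → n = 197 per group.

n = 197 per group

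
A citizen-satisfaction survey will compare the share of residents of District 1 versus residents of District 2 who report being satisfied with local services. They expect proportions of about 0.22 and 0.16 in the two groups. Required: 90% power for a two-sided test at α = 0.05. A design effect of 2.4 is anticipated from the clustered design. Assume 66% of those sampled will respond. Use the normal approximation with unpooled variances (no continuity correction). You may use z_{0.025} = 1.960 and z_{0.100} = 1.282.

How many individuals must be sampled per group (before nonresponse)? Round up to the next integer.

n = (z_{α/2} + z_β)² · [p₁(1−p₁) + p₂(1−p₂)] / (p₁ − p₂)²
  = (1.960 + 1.282)² · (0.22·0.78 + 0.16·0.84) / (0.06)²
  = (3.242)² · (0.1716 + 0.1344) / 0.0036
  = 10.5106 · 0.3060 / 0.0036
  = 893.40
Design effect: 2.4 × 893.40 = 2144.16.
Adjust for 66% response: 2144.16 / 0.66 = 3248.72.
Round up → n = 3249 per group.

n = 3249 per group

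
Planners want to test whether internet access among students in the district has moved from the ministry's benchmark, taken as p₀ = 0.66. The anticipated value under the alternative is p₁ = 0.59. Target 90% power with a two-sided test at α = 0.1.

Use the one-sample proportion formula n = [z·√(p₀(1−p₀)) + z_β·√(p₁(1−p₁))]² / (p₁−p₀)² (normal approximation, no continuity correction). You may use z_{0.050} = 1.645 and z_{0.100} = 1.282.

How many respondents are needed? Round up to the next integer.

n = [z_{α/2}·√(p₀q₀) + z_β·√(p₁q₁)]² / (p₁ − p₀)²
  = [1.645·√(0.66·0.34) + 1.282·√(0.59·0.41)]² / (-0.07)²
  = [1.645·0.4737 + 1.282·0.4918]² / 0.0049
  = [1.4098]² / 0.0049
  = 405.61
Round up → n = 406.

n = 406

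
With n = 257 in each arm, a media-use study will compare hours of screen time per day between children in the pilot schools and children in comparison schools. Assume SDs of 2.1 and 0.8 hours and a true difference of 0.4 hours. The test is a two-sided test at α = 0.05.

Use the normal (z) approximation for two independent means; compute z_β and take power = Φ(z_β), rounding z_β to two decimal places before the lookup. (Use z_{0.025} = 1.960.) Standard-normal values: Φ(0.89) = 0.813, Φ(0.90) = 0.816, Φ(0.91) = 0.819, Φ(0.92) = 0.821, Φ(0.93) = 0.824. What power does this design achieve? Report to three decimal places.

Power ≈ 0.813

z_β = δ·√(n/(σ₁²+σ₂²)) − z_{α/2}
    = 0.4 · √(257/5.05) − 1.960
    = 0.4 · 7.13380 − 1.960
    = 2.8535 − 1.960 = 0.8935 → 0.89
Power = Φ(0.89) = 0.813.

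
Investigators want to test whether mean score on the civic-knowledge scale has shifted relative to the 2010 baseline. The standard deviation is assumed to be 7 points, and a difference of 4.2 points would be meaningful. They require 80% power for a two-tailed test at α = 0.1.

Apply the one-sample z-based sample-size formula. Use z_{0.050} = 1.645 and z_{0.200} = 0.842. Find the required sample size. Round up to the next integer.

n = (z_{α/2} + z_β)² · σ² / δ²
  = (1.645 + 0.842)² · 7² / 4.2²
  = 6.1852 · 49 / 17.64
  = 17.18
Round up → n = 18.

n = 18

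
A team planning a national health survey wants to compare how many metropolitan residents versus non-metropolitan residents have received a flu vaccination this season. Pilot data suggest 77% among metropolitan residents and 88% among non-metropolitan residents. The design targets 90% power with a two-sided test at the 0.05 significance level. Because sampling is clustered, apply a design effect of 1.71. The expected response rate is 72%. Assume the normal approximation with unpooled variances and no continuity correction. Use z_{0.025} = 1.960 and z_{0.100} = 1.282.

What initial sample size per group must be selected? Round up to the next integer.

n = 584 per group

n = (z_{α/2} + z_β)² · [p₁(1−p₁) + p₂(1−p₂)] / (p₁ − p₂)²
  = (1.960 + 1.282)² · (0.77·0.23 + 0.88·0.12) / (-0.11)²
  = (3.242)² · (0.1771 + 0.1056) / 0.0121
  = 10.5106 · 0.2827 / 0.0121
  = 245.56
Design effect: 1.71 × 245.56 = 419.92.
Adjust for 72% response: 419.92 / 0.72 = 583.22.
Round up → n = 584 per group.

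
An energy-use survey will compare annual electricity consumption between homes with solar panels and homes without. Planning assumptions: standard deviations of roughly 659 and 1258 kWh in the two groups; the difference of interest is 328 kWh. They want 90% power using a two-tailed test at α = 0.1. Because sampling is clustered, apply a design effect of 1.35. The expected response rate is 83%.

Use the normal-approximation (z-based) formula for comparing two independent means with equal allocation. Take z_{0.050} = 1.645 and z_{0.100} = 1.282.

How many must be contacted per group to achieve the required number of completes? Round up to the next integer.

n = 262 per group

n = (z_{α/2} + z_β)² · (σ₁² + σ₂²) / δ²
  = (1.645 + 1.282)² · (659² + 1258² = 2016845) / 328²
  = 8.5673 · 2016845 / 107584
  = 160.61
Design effect: 1.35 × 160.61 = 216.82.
Adjust for 83% response: 216.82 / 0.83 = 261.23.
Round up → n = 262 per group.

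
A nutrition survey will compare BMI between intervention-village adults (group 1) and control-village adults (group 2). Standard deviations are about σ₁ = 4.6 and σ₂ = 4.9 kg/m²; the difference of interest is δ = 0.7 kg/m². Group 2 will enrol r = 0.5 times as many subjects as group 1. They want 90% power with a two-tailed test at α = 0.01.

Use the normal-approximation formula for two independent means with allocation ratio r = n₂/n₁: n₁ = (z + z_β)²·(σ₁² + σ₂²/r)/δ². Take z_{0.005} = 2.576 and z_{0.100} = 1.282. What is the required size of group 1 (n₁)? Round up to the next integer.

n₁ = 2102

n₁ = (z_{α/2} + z_β)² · (σ₁² + σ₂²/r) / δ²
   = (2.576 + 1.282)² · (4.6² + 4.9²/0.5) / 0.7²
   = 14.8842 · (21.16 + 48.02) / 0.49
   = 14.8842 · 69.18 / 0.49
   = 2101.40
Round up → n₁ = 2102; n₂ = r·n₁ = 0.5 × 2102 = 1051.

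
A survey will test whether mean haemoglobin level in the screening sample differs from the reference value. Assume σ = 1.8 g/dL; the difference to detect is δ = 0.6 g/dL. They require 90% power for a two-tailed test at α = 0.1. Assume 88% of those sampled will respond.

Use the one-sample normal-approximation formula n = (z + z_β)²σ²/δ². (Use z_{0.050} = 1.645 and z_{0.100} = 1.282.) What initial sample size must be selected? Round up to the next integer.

n = 88

n = (z_{α/2} + z_β)² · σ² / δ²
  = (1.645 + 1.282)² · 1.8² / 0.6²
  = 8.5673 · 3.24 / 0.36
  = 77.11
Adjust for 88% response: 77.11 / 0.88 = 87.62.
Round up → n = 88.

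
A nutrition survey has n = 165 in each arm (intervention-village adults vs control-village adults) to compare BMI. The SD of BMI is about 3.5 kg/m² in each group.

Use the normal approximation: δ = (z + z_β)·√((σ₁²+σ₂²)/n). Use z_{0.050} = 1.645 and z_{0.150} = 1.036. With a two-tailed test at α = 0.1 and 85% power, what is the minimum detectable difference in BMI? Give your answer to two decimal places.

δ = (z_{α/2} + z_β) · √((σ₁²+σ₂²)/n)
  = (1.645 + 1.036) · √(24.5/165)
  = 2.681 · √0.14848
  = 2.681 · 0.3853
  = 1.0331

Minimum detectable difference ≈ 1.03 kg/m²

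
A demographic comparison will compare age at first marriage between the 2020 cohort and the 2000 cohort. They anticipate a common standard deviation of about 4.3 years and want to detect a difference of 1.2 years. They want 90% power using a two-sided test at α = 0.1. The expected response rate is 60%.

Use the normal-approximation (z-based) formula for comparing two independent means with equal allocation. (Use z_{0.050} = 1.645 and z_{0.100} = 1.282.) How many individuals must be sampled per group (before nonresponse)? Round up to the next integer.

n = 367 per group

n = (z_{α/2} + z_β)² · (σ₁² + σ₂²) / δ²
  = (1.645 + 1.282)² · (2·4.3² = 36.98) / 1.2²
  = 8.5673 · 36.98 / 1.44
  = 220.01
Adjust for 60% response: 220.01 / 0.60 = 366.69.
Round up → n = 367 per group.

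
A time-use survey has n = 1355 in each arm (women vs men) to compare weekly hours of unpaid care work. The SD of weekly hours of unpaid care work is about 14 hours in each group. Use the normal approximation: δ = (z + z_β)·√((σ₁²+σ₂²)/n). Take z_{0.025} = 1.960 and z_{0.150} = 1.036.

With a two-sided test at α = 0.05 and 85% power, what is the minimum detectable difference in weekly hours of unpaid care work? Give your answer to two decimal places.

δ = (z_{α/2} + z_β) · √((σ₁²+σ₂²)/n)
  = (1.960 + 1.036) · √(392/1355)
  = 2.996 · √0.2893
  = 2.996 · 0.5379
  = 1.6114

Minimum detectable difference ≈ 1.61 hours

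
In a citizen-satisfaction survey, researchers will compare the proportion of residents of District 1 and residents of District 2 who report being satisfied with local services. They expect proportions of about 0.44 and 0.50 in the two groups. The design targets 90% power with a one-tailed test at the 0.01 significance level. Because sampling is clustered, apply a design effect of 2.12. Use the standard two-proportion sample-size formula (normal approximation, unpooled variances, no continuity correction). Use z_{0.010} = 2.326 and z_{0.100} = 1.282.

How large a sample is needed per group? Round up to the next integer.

n = (z_α + z_β)² · [p₁(1−p₁) + p₂(1−p₂)] / (p₁ − p₂)²
  = (2.326 + 1.282)² · (0.44·0.56 + 0.50·0.50) / (-0.06)²
  = (3.608)² · (0.2464 + 0.2500) / 0.0036
  = 13.0177 · 0.4964 / 0.0036
  = 1794.99
Design effect: 2.12 × 1794.99 = 3805.38.
Round up → n = 3806 per group.

n = 3806 per group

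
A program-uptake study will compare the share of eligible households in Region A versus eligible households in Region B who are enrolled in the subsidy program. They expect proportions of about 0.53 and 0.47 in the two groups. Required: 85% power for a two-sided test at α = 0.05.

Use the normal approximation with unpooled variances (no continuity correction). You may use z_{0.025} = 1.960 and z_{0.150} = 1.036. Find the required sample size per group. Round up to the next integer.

n = 1243 per group

n = (z_{α/2} + z_β)² · [p₁(1−p₁) + p₂(1−p₂)] / (p₁ − p₂)²
  = (1.960 + 1.036)² · (0.53·0.47 + 0.47·0.53) / (0.06)²
  = (2.996)² · (0.2491 + 0.2491) / 0.0036
  = 8.9760 · 0.4982 / 0.0036
  = 1242.18
Round up → n = 1243 per group.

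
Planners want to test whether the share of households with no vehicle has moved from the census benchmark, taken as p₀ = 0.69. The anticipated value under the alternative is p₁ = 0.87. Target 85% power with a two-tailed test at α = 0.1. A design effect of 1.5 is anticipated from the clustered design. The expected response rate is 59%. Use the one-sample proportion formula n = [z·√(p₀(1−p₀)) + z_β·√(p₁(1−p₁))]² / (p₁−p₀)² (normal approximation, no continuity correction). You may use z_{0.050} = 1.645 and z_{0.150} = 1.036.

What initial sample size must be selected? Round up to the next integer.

n = 97

n = [z_{α/2}·√(p₀q₀) + z_β·√(p₁q₁)]² / (p₁ − p₀)²
  = [1.645·√(0.69·0.31) + 1.036·√(0.87·0.13)]² / (0.18)²
  = [1.645·0.4625 + 1.036·0.3363]² / 0.0324
  = [1.1092]² / 0.0324
  = 37.97
Design effect: 1.5 × 37.97 = 56.96.
Adjust for 59% response: 56.96 / 0.59 = 96.54.
Round up → n = 97.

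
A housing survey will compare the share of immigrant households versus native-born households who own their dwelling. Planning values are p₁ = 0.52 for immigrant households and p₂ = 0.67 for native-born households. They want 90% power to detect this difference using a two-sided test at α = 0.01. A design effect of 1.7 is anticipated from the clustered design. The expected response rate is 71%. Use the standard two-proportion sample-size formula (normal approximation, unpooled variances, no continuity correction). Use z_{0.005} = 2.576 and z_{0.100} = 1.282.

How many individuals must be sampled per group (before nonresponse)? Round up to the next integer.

n = 746 per group

n = (z_{α/2} + z_β)² · [p₁(1−p₁) + p₂(1−p₂)] / (p₁ − p₂)²
  = (2.576 + 1.282)² · (0.52·0.48 + 0.67·0.33) / (-0.15)²
  = (3.858)² · (0.2496 + 0.2211) / 0.0225
  = 14.8842 · 0.4707 / 0.0225
  = 311.38
Design effect: 1.7 × 311.38 = 529.34.
Adjust for 71% response: 529.34 / 0.71 = 745.55.
Round up → n = 746 per group.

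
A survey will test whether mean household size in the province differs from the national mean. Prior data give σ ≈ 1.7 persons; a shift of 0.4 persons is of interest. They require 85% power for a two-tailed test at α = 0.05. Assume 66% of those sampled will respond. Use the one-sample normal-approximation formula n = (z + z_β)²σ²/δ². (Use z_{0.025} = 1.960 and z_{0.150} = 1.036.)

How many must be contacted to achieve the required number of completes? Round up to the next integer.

n = 246

n = (z_{α/2} + z_β)² · σ² / δ²
  = (1.960 + 1.036)² · 1.7² / 0.4²
  = 8.9760 · 2.89 / 0.16
  = 162.13
Adjust for 66% response: 162.13 / 0.66 = 245.65.
Round up → n = 246.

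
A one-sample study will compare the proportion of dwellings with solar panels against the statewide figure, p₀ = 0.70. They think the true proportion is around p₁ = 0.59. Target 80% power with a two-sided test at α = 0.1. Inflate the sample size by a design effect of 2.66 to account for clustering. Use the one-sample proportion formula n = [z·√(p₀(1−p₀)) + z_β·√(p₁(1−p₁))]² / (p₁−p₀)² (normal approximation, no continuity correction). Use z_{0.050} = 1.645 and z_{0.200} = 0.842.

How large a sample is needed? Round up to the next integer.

n = 300

n = [z_{α/2}·√(p₀q₀) + z_β·√(p₁q₁)]² / (p₁ − p₀)²
  = [1.645·√(0.70·0.30) + 0.842·√(0.59·0.41)]² / (-0.11)²
  = [1.645·0.4583 + 0.842·0.4918]² / 0.0121
  = [1.1680]² / 0.0121
  = 112.74
Design effect: 2.66 × 112.74 = 299.88.
Round up → n = 300.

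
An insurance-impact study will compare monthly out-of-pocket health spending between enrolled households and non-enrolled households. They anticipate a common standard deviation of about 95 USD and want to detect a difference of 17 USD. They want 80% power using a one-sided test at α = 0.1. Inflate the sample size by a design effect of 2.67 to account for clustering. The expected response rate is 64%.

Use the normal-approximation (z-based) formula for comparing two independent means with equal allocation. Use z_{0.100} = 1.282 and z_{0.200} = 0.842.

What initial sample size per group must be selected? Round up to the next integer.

n = (z_α + z_β)² · (σ₁² + σ₂²) / δ²
  = (1.282 + 0.842)² · (2·95² = 18050) / 17²
  = 4.5114 · 18050 / 289
  = 281.77
Design effect: 2.67 × 281.77 = 752.31.
Adjust for 64% response: 752.31 / 0.64 = 1175.49.
Round up → n = 1176 per group.

n = 1176 per group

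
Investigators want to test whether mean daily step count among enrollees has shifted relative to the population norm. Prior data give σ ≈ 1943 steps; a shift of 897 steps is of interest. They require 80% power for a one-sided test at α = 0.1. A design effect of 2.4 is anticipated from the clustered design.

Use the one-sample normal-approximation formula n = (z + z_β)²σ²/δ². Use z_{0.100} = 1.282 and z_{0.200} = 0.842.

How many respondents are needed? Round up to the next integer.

n = 51

n = (z_α + z_β)² · σ² / δ²
  = (1.282 + 0.842)² · 1943² / 897²
  = 4.5114 · 3775249 / 804609
  = 21.17
Design effect: 2.4 × 21.17 = 50.80.
Round up → n = 51.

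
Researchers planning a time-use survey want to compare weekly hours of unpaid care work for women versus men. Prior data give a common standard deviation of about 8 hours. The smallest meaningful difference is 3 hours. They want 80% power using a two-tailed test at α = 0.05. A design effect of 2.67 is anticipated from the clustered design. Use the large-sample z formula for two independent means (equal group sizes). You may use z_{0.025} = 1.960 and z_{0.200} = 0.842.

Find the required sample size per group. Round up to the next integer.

n = (z_{α/2} + z_β)² · (σ₁² + σ₂²) / δ²
  = (1.960 + 0.842)² · (2·8² = 128) / 3²
  = 7.8512 · 128 / 9
  = 111.66
Design effect: 2.67 × 111.66 = 298.14.
Round up → n = 299 per group.

n = 299 per group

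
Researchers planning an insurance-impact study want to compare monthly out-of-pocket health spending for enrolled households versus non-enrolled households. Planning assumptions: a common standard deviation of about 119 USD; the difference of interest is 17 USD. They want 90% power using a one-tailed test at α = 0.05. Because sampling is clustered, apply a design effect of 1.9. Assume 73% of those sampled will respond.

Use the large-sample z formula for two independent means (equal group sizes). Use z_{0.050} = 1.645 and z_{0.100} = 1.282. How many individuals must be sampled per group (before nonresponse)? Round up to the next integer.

n = 2186 per group

n = (z_α + z_β)² · (σ₁² + σ₂²) / δ²
  = (1.645 + 1.282)² · (2·119² = 28322) / 17²
  = 8.5673 · 28322 / 289
  = 839.60
Design effect: 1.9 × 839.60 = 1595.24.
Adjust for 73% response: 1595.24 / 0.73 = 2185.26.
Round up → n = 2186 per group.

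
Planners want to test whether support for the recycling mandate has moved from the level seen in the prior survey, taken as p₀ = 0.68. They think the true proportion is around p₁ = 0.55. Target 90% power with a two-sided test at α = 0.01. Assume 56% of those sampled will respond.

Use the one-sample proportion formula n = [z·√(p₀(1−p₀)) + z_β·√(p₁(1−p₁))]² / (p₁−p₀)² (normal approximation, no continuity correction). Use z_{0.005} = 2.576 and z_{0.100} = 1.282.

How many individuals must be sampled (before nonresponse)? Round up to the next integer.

n = [z_{α/2}·√(p₀q₀) + z_β·√(p₁q₁)]² / (p₁ − p₀)²
  = [2.576·√(0.68·0.32) + 1.282·√(0.55·0.45)]² / (-0.13)²
  = [2.576·0.4665 + 1.282·0.4975]² / 0.0169
  = [1.8394]² / 0.0169
  = 200.21
Adjust for 56% response: 200.21 / 0.56 = 357.51.
Round up → n = 358.

n = 358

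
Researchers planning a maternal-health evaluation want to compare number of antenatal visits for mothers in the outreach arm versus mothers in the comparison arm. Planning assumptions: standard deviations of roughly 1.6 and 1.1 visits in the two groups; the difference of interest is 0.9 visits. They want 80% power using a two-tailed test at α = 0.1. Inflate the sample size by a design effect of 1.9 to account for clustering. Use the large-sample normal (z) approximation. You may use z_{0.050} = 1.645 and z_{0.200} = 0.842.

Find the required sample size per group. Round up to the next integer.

n = (z_{α/2} + z_β)² · (σ₁² + σ₂²) / δ²
  = (1.645 + 0.842)² · (1.6² + 1.1² = 3.77) / 0.9²
  = 6.1852 · 3.77 / 0.81
  = 28.79
Design effect: 1.9 × 28.79 = 54.70.
Round up → n = 55 per group.

n = 55 per group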